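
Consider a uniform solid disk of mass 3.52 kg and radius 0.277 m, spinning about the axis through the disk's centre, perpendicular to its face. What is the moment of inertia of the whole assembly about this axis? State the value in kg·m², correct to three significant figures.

0.135

I_cm = (1/2)MR² = (1/2)(3.52)(0.277)² = 0.13504 kg·m²; axis through the centre, so I = 0.13504 kg·m².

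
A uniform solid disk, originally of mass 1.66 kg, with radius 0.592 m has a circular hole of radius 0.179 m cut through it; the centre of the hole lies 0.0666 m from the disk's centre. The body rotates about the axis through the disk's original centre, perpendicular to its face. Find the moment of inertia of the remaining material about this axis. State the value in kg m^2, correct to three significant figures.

Unpierced body about its centre: I₀ = (1/2)MR² = (1/2)(1.66)(0.592)² = 0.29089 kg m^2.
The removed disk has mass m = M·(r/R)² = (1.66)(0.179/0.592)² = 0.15176 kg (same uniform areal density).
Its moment of inertia about the rotation axis (parallel-axis theorem): I_hole = (1/2)mr² + md² = (1/2)(0.15176)(0.179)² + (0.15176)(0.0666)² = 0.0031045 kg m^2.
Treating the hole as negative mass, I = I₀ − I_hole = 0.29089 − 0.0031045 = 0.28778 kg m^2.

0.288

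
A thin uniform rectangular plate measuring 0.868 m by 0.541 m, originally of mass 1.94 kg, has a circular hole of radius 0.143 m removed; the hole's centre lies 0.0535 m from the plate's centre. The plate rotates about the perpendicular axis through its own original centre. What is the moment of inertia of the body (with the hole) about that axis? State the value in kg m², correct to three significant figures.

Unpierced body about its centre: I₀ = (1/12)M(a²+b²) = (1/12)(1.94)[(0.868)² + (0.541)²] = 0.16912 kg m².
The removed disk has mass m = M·πr²/(ab) = (1.94)·π(0.143)²/(0.868·0.541) = 0.2654 kg (same uniform areal density).
Its moment of inertia about the rotation axis (parallel-axis theorem): I_hole = (1/2)mr² + md² = (1/2)(0.2654)(0.143)² + (0.2654)(0.0535)² = 0.0034733 kg m².
Treating the hole as negative mass, I = I₀ − I_hole = 0.16912 − 0.0034733 = 0.16565 kg m².

0.166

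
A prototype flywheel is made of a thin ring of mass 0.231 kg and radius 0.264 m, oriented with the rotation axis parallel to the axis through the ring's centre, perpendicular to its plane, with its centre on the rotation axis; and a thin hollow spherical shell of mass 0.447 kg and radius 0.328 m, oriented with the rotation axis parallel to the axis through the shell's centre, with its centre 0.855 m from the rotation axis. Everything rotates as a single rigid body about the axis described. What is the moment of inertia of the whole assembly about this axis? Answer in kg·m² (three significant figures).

0.375

Thin ring: I_cm = MR² = (0.231)(0.264)² = 0.0161 kg·m²; axis through the centre, so I = 0.0161 kg·m².
Spherical shell: I_cm = (2/3)MR² = (2/3)(0.447)(0.328)² = 0.03206 kg·m²; centre at d = 0.855 m, so the parallel axis theorem gives I = 0.03206 + (0.447)(0.855)² = 0.35883 kg·m².
Total I = 0.0161 + 0.35883 = 0.37493 kg·m².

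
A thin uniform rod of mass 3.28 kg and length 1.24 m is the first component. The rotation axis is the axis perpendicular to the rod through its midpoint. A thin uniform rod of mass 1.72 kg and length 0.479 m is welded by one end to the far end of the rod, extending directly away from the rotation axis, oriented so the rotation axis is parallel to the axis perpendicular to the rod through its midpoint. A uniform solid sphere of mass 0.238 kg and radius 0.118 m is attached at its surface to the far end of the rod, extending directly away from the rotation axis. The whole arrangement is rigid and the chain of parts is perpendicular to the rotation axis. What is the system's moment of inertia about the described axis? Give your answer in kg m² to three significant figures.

2.08

Thin rod: I_cm = (1/12)ML² = (1/12)(3.28)(1.24)² = 0.42028 kg m²; axis through the centre, so I = 0.42028 kg m².
Thin rod: I_cm = (1/12)ML² = (1/12)(1.72)(0.479)² = 0.032887 kg m²; centre at d = 0.62 + 0.2395 = 0.8595 m, so the parallel axis theorem gives I = 0.032887 + (1.72)(0.8595)² = 1.3035 kg m².
Solid sphere: I_cm = (2/5)MR² = (2/5)(0.238)(0.118)² = 0.0013256 kg m²; centre at d = 0.62 + 0.2395 + 0.2395 + 0.118 = 1.217 m, so the parallel axis theorem gives I = 0.0013256 + (0.238)(1.217)² = 0.35382 kg m².
Total I = 0.42028 + 1.3035 + 0.35382 = 2.0776 kg m².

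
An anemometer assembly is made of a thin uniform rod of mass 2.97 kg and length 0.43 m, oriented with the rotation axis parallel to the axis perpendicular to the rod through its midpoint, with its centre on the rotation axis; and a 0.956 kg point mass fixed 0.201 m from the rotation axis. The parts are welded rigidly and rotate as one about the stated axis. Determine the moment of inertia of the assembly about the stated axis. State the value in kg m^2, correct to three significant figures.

Thin rod: I_cm = (1/12)ML² = (1/12)(2.97)(0.43)² = 0.045763 kg m^2; axis through the centre, so I = 0.045763 kg m^2.
Point mass: I_cm = 0; centre at d = 0.201 m, so I = I_cm + Md² gives I = 0 + (0.956)(0.201)² = 0.038623 kg m^2.
Total I = 0.045763 + 0.038623 = 0.084386 kg m^2.

0.0844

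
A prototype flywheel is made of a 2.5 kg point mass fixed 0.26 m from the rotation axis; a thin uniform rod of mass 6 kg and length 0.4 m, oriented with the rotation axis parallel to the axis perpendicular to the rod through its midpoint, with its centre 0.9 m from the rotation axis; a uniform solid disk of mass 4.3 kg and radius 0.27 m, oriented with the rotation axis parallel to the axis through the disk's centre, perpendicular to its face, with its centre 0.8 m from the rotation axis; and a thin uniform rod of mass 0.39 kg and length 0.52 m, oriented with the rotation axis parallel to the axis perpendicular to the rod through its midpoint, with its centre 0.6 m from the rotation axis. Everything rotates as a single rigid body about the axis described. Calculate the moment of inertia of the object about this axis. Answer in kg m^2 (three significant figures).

Point mass: I_cm = 0; centre at d = 0.26 m, so the parallel axis theorem gives I = 0 + (2.5)(0.26)² = 0.169 kg m^2.
Thin rod: I_cm = (1/12)ML² = (1/12)(6)(0.4)² = 0.08 kg m^2; centre at d = 0.9 m, so the parallel axis theorem gives I = 0.08 + (6)(0.9)² = 4.94 kg m^2.
Solid disk: I_cm = (1/2)MR² = (1/2)(4.3)(0.27)² = 0.15674 kg m^2; centre at d = 0.8 m, so the parallel axis theorem gives I = 0.15674 + (4.3)(0.8)² = 2.9087 kg m^2.
Thin rod: I_cm = (1/12)ML² = (1/12)(0.39)(0.52)² = 0.008788 kg m^2; centre at d = 0.6 m, so the parallel axis theorem gives I = 0.008788 + (0.39)(0.6)² = 0.14919 kg m^2.
Total I = 0.169 + 4.94 + 2.9087 + 0.14919 = 8.1669 kg m^2.

8.17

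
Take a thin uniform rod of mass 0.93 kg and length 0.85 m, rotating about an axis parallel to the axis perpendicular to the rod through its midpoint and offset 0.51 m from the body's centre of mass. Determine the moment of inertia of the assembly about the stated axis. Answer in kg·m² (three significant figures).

0.298

I_cm = (1/12)ML² = (1/12)(0.93)(0.85)² = 0.055994 kg·m²; centre at d = 0.51 m, so the parallel axis theorem gives I = 0.055994 + (0.93)(0.51)² = 0.29789 kg·m².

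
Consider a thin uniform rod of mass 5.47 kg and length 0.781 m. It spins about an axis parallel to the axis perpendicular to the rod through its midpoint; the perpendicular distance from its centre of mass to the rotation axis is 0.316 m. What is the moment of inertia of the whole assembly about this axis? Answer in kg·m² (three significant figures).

I_cm = (1/12)ML² = (1/12)(5.47)(0.781)² = 0.27804 kg·m²; centre at d = 0.316 m, so the parallel axis theorem gives I = 0.27804 + (5.47)(0.316)² = 0.82425 kg·m².

0.824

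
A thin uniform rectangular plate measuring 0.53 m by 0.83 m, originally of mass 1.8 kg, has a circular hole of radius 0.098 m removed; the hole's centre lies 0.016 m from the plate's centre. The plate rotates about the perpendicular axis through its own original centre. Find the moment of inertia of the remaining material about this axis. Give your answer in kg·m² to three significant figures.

Unpierced body about its centre: I₀ = (1/12)M(a²+b²) = (1/12)(1.8)[(0.53)² + (0.83)²] = 0.14547 kg·m².
The removed disk has mass m = M·πr²/(ab) = (1.8)·π(0.098)²/(0.53·0.83) = 0.12346 kg (same uniform areal density).
Its moment of inertia about the rotation axis (parallel-axis theorem): I_hole = (1/2)mr² + md² = (1/2)(0.12346)(0.098)² + (0.12346)(0.016)² = 0.00062445 kg·m².
Treating the hole as negative mass, I = I₀ − I_hole = 0.14547 − 0.00062445 = 0.14485 kg·m².

0.145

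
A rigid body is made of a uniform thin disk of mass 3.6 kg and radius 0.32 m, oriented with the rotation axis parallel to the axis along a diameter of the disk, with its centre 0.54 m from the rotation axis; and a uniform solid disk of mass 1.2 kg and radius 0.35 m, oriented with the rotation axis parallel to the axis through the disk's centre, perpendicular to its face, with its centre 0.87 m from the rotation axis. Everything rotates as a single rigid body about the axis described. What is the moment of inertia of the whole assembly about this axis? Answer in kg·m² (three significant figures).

2.12

Thin disk: I_cm = (1/4)MR² = (1/4)(3.6)(0.32)² = 0.09216 kg·m²; centre at d = 0.54 m, so I = I_cm + Md² gives I = 0.09216 + (3.6)(0.54)² = 1.1419 kg·m².
Solid disk: I_cm = (1/2)MR² = (1/2)(1.2)(0.35)² = 0.0735 kg·m²; centre at d = 0.87 m, so I = I_cm + Md² gives I = 0.0735 + (1.2)(0.87)² = 0.98178 kg·m².
Total I = 1.1419 + 0.98178 = 2.1237 kg·m².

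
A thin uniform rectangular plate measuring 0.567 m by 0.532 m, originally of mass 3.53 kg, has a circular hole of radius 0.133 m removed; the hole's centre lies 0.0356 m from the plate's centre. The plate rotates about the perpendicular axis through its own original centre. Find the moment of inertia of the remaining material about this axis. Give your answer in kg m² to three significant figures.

0.171

Unpierced body about its centre: I₀ = (1/12)M(a²+b²) = (1/12)(3.53)[(0.567)² + (0.532)²] = 0.17783 kg m².
The removed disk has mass m = M·πr²/(ab) = (3.53)·π(0.133)²/(0.567·0.532) = 0.65033 kg (same uniform areal density).
Its moment of inertia about the rotation axis (parallel-axis theorem): I_hole = (1/2)mr² + md² = (1/2)(0.65033)(0.133)² + (0.65033)(0.0356)² = 0.006576 kg m².
Treating the hole as negative mass, I = I₀ − I_hole = 0.17783 − 0.006576 = 0.17125 kg m².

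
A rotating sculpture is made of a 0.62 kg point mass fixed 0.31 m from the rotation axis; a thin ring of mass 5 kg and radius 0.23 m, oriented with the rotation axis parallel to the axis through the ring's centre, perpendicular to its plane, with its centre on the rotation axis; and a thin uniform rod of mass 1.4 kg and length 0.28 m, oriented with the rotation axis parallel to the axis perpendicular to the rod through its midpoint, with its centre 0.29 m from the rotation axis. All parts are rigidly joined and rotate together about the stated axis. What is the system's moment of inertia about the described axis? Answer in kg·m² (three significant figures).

Point mass: I_cm = 0; centre at d = 0.31 m, so I = I_cm + Md² gives I = 0 + (0.62)(0.31)² = 0.059582 kg·m².
Thin ring: I_cm = MR² = (5)(0.23)² = 0.2645 kg·m²; axis through the centre, so I = 0.2645 kg·m².
Thin rod: I_cm = (1/12)ML² = (1/12)(1.4)(0.28)² = 0.0091467 kg·m²; centre at d = 0.29 m, so I = I_cm + Md² gives I = 0.0091467 + (1.4)(0.29)² = 0.12689 kg·m².
Total I = 0.059582 + 0.2645 + 0.12689 = 0.45097 kg·m².

0.451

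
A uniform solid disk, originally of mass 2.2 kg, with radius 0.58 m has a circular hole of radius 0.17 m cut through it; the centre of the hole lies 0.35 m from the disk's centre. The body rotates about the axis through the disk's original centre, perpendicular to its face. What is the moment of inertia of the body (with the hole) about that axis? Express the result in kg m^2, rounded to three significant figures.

0.344

Unpierced body about its centre: I₀ = (1/2)MR² = (1/2)(2.2)(0.58)² = 0.37004 kg m^2.
The removed disk has mass m = M·(r/R)² = (2.2)(0.17/0.58)² = 0.189 kg (same uniform areal density).
Its moment of inertia about the rotation axis (parallel-axis theorem): I_hole = (1/2)mr² + md² = (1/2)(0.189)(0.17)² + (0.189)(0.35)² = 0.025884 kg m^2.
Treating the hole as negative mass, I = I₀ − I_hole = 0.37004 − 0.025884 = 0.34416 kg m^2.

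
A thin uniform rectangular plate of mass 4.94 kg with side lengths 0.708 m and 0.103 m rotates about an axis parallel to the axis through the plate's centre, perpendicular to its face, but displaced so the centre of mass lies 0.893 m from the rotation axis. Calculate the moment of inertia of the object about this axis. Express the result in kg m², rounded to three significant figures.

4.15

I_cm = (1/12)M(a²+b²) = (1/12)(4.94)[(0.708)² + (0.103)²] = 0.21072 kg m²; centre at d = 0.893 m, so I = I_cm + Md² gives I = 0.21072 + (4.94)(0.893)² = 4.1501 kg m².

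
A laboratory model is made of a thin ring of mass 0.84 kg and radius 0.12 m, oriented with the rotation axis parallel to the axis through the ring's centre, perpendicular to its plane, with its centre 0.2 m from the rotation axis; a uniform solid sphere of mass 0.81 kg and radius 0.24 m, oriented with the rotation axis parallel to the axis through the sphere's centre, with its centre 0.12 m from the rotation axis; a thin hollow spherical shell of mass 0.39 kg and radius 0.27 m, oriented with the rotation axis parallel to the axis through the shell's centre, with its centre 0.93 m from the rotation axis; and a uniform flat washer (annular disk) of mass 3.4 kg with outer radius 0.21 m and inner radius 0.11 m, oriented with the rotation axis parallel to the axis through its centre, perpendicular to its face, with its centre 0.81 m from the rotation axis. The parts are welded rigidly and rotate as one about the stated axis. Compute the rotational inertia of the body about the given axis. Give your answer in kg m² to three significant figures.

2.76

Thin ring: I_cm = MR² = (0.84)(0.12)² = 0.012096 kg m²; centre at d = 0.2 m, so the parallel axis theorem gives I = 0.012096 + (0.84)(0.2)² = 0.045696 kg m².
Solid sphere: I_cm = (2/5)MR² = (2/5)(0.81)(0.24)² = 0.018662 kg m²; centre at d = 0.12 m, so the parallel axis theorem gives I = 0.018662 + (0.81)(0.12)² = 0.030326 kg m².
Spherical shell: I_cm = (2/3)MR² = (2/3)(0.39)(0.27)² = 0.018954 kg m²; centre at d = 0.93 m, so the parallel axis theorem gives I = 0.018954 + (0.39)(0.93)² = 0.35627 kg m².
Annular disk: I_cm = (1/2)M(R²+r²) = (1/2)(3.4)[(0.21)² + (0.11)²] = 0.09554 kg m²; centre at d = 0.81 m, so the parallel axis theorem gives I = 0.09554 + (3.4)(0.81)² = 2.3263 kg m².
Total I = 0.045696 + 0.030326 + 0.35627 + 2.3263 = 2.7586 kg m².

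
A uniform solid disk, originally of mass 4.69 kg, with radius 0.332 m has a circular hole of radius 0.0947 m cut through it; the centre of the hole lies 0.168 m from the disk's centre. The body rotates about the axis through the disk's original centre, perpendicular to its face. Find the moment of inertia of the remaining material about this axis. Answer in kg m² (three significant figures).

0.246

Unpierced body about its centre: I₀ = (1/2)MR² = (1/2)(4.69)(0.332)² = 0.25848 kg m².
The removed disk has mass m = M·(r/R)² = (4.69)(0.0947/0.332)² = 0.38159 kg (same uniform areal density).
Its moment of inertia about the rotation axis (parallel-axis theorem): I_hole = (1/2)mr² + md² = (1/2)(0.38159)(0.0947)² + (0.38159)(0.168)² = 0.012481 kg m².
Treating the hole as negative mass, I = I₀ − I_hole = 0.25848 − 0.012481 = 0.24599 kg m².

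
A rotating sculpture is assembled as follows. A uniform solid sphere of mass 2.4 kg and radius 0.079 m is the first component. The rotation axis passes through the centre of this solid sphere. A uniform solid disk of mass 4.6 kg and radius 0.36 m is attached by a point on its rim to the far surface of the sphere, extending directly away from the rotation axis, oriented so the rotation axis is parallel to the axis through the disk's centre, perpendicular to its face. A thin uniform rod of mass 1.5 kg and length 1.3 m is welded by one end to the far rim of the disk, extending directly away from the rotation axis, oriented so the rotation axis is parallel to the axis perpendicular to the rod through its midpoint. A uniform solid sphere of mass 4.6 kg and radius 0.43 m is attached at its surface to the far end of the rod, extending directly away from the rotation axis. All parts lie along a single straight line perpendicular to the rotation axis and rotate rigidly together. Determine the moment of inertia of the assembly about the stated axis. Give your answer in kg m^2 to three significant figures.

34.3

Solid sphere: I_cm = (2/5)MR² = (2/5)(2.4)(0.079)² = 0.0059914 kg m^2; axis through the centre, so I = 0.0059914 kg m^2.
Solid disk: I_cm = (1/2)MR² = (1/2)(4.6)(0.36)² = 0.29808 kg m^2; centre at d = 0.079 + 0.36 = 0.439 m, so I = I_cm + Md² gives I = 0.29808 + (4.6)(0.439)² = 1.1846 kg m^2.
Thin rod: I_cm = (1/12)ML² = (1/12)(1.5)(1.3)² = 0.21125 kg m^2; centre at d = 0.079 + 0.36 + 0.36 + 0.65 = 1.449 m, so I = I_cm + Md² gives I = 0.21125 + (1.5)(1.449)² = 3.3607 kg m^2.
Solid sphere: I_cm = (2/5)MR² = (2/5)(4.6)(0.43)² = 0.34022 kg m^2; centre at d = 0.079 + 0.36 + 0.36 + 0.65 + 0.65 + 0.43 = 2.529 m, so I = I_cm + Md² gives I = 0.34022 + (4.6)(2.529)² = 29.761 kg m^2.
Total I = 0.0059914 + 1.1846 + 3.3607 + 29.761 = 34.312 kg m^2.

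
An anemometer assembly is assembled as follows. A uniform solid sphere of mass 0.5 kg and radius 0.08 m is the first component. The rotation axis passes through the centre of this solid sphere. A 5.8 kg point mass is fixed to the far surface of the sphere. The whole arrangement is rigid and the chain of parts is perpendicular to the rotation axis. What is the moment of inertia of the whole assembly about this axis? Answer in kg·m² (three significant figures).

0.0384

Solid sphere: I_cm = (2/5)MR² = (2/5)(0.5)(0.08)² = 0.00128 kg·m²; axis through the centre, so I = 0.00128 kg·m².
Point mass: I_cm = 0; centre at d = 0.08 m, so I = I_cm + Md² gives I = 0 + (5.8)(0.08)² = 0.03712 kg·m².
Total I = 0.00128 + 0.03712 = 0.0384 kg·m².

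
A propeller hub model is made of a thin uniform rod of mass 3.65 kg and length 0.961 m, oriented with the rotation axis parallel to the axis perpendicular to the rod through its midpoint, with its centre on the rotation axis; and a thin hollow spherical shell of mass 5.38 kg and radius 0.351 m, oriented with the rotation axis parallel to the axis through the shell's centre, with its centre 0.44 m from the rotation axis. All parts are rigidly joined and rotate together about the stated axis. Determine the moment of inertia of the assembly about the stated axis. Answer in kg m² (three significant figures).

Thin rod: I_cm = (1/12)ML² = (1/12)(3.65)(0.961)² = 0.2809 kg m²; axis through the centre, so I = 0.2809 kg m².
Spherical shell: I_cm = (2/3)MR² = (2/3)(5.38)(0.351)² = 0.44188 kg m²; centre at d = 0.44 m, so the parallel axis theorem gives I = 0.44188 + (5.38)(0.44)² = 1.4834 kg m².
Total I = 0.2809 + 1.4834 = 1.7644 kg m².

1.76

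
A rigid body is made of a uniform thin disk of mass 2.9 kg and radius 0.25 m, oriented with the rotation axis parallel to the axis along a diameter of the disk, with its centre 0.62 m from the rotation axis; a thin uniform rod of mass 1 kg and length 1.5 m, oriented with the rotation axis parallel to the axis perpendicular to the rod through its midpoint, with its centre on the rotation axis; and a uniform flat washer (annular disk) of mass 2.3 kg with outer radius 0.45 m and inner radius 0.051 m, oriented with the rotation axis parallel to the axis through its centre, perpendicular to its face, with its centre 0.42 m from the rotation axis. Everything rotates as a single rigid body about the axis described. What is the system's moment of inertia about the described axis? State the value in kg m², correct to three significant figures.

1.99

Thin disk: I_cm = (1/4)MR² = (1/4)(2.9)(0.25)² = 0.045312 kg m²; centre at d = 0.62 m, so the parallel axis theorem gives I = 0.045312 + (2.9)(0.62)² = 1.1601 kg m².
Thin rod: I_cm = (1/12)ML² = (1/12)(1)(1.5)² = 0.1875 kg m²; axis through the centre, so I = 0.1875 kg m².
Annular disk: I_cm = (1/2)M(R²+r²) = (1/2)(2.3)[(0.45)² + (0.051)²] = 0.23587 kg m²; centre at d = 0.42 m, so the parallel axis theorem gives I = 0.23587 + (2.3)(0.42)² = 0.64159 kg m².
Total I = 1.1601 + 0.1875 + 0.64159 = 1.9892 kg m².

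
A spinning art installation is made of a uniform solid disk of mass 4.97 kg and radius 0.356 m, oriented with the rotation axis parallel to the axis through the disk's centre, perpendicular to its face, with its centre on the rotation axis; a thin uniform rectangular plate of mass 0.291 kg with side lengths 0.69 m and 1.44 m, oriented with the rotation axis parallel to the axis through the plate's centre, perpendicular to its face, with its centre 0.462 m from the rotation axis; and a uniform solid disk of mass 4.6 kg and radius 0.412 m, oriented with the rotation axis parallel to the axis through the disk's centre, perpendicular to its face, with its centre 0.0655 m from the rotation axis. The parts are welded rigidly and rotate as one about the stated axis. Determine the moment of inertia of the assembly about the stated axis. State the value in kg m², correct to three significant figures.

0.849

Solid disk: I_cm = (1/2)MR² = (1/2)(4.97)(0.356)² = 0.31494 kg m²; axis through the centre, so I = 0.31494 kg m².
Rectangular plate: I_cm = (1/12)M(a²+b²) = (1/12)(0.291)[(0.69)² + (1.44)²] = 0.06183 kg m²; centre at d = 0.462 m, so the parallel axis theorem gives I = 0.06183 + (0.291)(0.462)² = 0.12394 kg m².
Solid disk: I_cm = (1/2)MR² = (1/2)(4.6)(0.412)² = 0.39041 kg m²; centre at d = 0.0655 m, so the parallel axis theorem gives I = 0.39041 + (4.6)(0.0655)² = 0.41015 kg m².
Total I = 0.31494 + 0.12394 + 0.41015 = 0.84903 kg m².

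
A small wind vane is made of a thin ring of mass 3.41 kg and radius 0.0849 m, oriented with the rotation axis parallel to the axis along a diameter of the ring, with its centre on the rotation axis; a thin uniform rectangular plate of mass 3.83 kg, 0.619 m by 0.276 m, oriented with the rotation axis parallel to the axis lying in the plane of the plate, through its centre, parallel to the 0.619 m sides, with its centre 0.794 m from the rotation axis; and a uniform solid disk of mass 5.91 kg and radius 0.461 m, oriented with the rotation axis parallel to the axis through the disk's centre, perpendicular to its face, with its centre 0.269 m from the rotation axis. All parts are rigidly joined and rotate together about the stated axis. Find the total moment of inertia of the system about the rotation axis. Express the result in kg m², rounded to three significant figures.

Thin ring: I_cm = (1/2)MR² = (1/2)(3.41)(0.0849)² = 0.01229 kg m²; axis through the centre, so I = 0.01229 kg m².
Rectangular plate: I_cm = (1/12)Mb² = (1/12)(3.83)(0.276)² = 0.024313 kg m²; centre at d = 0.794 m, so I = I_cm + Md² gives I = 0.024313 + (3.83)(0.794)² = 2.4389 kg m².
Solid disk: I_cm = (1/2)MR² = (1/2)(5.91)(0.461)² = 0.628 kg m²; centre at d = 0.269 m, so I = I_cm + Md² gives I = 0.628 + (5.91)(0.269)² = 1.0557 kg m².
Total I = 0.01229 + 2.4389 + 1.0557 = 3.5068 kg m².

3.51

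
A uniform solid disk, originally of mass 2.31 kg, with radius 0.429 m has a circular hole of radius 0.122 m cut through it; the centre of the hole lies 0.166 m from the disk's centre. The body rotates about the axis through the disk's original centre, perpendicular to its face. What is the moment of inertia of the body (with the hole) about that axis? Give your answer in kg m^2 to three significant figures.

Unpierced body about its centre: I₀ = (1/2)MR² = (1/2)(2.31)(0.429)² = 0.21257 kg m^2.
The removed disk has mass m = M·(r/R)² = (2.31)(0.122/0.429)² = 0.18682 kg (same uniform areal density).
Its moment of inertia about the rotation axis (parallel-axis theorem): I_hole = (1/2)mr² + md² = (1/2)(0.18682)(0.122)² + (0.18682)(0.166)² = 0.0065382 kg m^2.
Treating the hole as negative mass, I = I₀ − I_hole = 0.21257 − 0.0065382 = 0.20603 kg m^2.

0.206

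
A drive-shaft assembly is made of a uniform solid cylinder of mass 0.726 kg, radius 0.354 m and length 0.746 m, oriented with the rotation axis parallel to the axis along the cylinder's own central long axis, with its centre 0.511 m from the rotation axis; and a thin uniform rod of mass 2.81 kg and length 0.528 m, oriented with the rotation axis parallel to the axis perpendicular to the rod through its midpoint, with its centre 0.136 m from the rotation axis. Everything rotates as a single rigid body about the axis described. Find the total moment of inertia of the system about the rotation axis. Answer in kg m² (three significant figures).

0.352

Solid cylinder: I_cm = (1/2)MR² = (1/2)(0.726)(0.354)² = 0.04549 kg m²; centre at d = 0.511 m, so the parallel axis theorem gives I = 0.04549 + (0.726)(0.511)² = 0.23506 kg m².
Thin rod: I_cm = (1/12)ML² = (1/12)(2.81)(0.528)² = 0.065282 kg m²; centre at d = 0.136 m, so the parallel axis theorem gives I = 0.065282 + (2.81)(0.136)² = 0.11726 kg m².
Total I = 0.23506 + 0.11726 = 0.35232 kg m².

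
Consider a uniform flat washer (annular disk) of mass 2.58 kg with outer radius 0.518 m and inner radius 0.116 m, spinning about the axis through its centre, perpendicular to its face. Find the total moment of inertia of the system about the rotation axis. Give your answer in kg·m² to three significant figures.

0.363

I_cm = (1/2)M(R²+r²) = (1/2)(2.58)[(0.518)² + (0.116)²] = 0.3635 kg·m²; axis through the centre, so I = 0.3635 kg·m².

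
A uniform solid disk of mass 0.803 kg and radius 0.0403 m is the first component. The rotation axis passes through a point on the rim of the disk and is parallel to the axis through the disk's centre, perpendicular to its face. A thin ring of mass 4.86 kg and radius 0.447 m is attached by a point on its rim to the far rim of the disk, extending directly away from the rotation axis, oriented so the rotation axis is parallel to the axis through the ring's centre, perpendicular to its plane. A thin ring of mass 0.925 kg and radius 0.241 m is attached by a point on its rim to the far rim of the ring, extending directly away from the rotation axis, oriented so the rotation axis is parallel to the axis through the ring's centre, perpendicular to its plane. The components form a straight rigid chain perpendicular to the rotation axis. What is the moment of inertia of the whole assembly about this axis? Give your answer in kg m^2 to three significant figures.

3.75

Solid disk: I_cm = (1/2)MR² = (1/2)(0.803)(0.0403)² = 0.00065207 kg m^2; centre at d = 0.0403 m, so I = I_cm + Md² gives I = 0.00065207 + (0.803)(0.0403)² = 0.0019562 kg m^2.
Thin ring: I_cm = MR² = (4.86)(0.447)² = 0.97107 kg m^2; centre at d = 0.0403 + 0.0403 + 0.447 = 0.5276 m, so I = I_cm + Md² gives I = 0.97107 + (4.86)(0.5276)² = 2.3239 kg m^2.
Thin ring: I_cm = MR² = (0.925)(0.241)² = 0.053725 kg m^2; centre at d = 0.0403 + 0.0403 + 0.447 + 0.447 + 0.241 = 1.2156 m, so I = I_cm + Md² gives I = 0.053725 + (0.925)(1.2156)² = 1.4206 kg m^2.
Total I = 0.0019562 + 2.3239 + 1.4206 = 3.7464 kg m^2.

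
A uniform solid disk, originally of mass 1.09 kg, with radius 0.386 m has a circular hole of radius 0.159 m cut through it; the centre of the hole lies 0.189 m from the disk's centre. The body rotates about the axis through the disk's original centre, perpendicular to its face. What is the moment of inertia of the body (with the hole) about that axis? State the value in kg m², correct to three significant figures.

Unpierced body about its centre: I₀ = (1/2)MR² = (1/2)(1.09)(0.386)² = 0.081203 kg m².
The removed disk has mass m = M·(r/R)² = (1.09)(0.159/0.386)² = 0.18495 kg (same uniform areal density).
Its moment of inertia about the rotation axis (parallel-axis theorem): I_hole = (1/2)mr² + md² = (1/2)(0.18495)(0.159)² + (0.18495)(0.189)² = 0.0089443 kg m².
Treating the hole as negative mass, I = I₀ − I_hole = 0.081203 − 0.0089443 = 0.072259 kg m².

0.0723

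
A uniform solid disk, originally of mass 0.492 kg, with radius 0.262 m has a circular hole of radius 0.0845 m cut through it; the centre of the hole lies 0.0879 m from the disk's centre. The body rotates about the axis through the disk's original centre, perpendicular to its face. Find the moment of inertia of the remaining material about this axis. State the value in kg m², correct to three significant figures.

Unpierced body about its centre: I₀ = (1/2)MR² = (1/2)(0.492)(0.262)² = 0.016886 kg m².
The removed disk has mass m = M·(r/R)² = (0.492)(0.0845/0.262)² = 0.051177 kg (same uniform areal density).
Its moment of inertia about the rotation axis (parallel-axis theorem): I_hole = (1/2)mr² + md² = (1/2)(0.051177)(0.0845)² + (0.051177)(0.0879)² = 0.00057812 kg m².
Treating the hole as negative mass, I = I₀ − I_hole = 0.016886 − 0.00057812 = 0.016308 kg m².

0.0163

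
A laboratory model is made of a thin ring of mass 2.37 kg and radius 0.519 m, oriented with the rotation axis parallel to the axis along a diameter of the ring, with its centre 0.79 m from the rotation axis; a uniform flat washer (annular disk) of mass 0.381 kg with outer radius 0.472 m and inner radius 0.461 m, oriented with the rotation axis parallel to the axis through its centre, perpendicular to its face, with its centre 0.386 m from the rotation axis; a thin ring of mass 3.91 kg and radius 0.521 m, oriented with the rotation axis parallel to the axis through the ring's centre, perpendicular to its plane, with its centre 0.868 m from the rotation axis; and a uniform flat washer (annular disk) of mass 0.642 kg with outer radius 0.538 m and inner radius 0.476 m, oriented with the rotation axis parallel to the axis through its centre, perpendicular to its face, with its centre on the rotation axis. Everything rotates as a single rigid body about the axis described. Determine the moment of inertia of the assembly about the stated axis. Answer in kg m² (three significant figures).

6.11

Thin ring: I_cm = (1/2)MR² = (1/2)(2.37)(0.519)² = 0.31919 kg m²; centre at d = 0.79 m, so the parallel axis theorem gives I = 0.31919 + (2.37)(0.79)² = 1.7983 kg m².
Annular disk: I_cm = (1/2)M(R²+r²) = (1/2)(0.381)[(0.472)² + (0.461)²] = 0.082926 kg m²; centre at d = 0.386 m, so the parallel axis theorem gives I = 0.082926 + (0.381)(0.386)² = 0.13969 kg m².
Thin ring: I_cm = MR² = (3.91)(0.521)² = 1.0613 kg m²; centre at d = 0.868 m, so the parallel axis theorem gives I = 1.0613 + (3.91)(0.868)² = 4.0072 kg m².
Annular disk: I_cm = (1/2)M(R²+r²) = (1/2)(0.642)[(0.538)² + (0.476)²] = 0.16564 kg m²; axis through the centre, so I = 0.16564 kg m².
Total I = 1.7983 + 0.13969 + 4.0072 + 0.16564 = 6.1109 kg m².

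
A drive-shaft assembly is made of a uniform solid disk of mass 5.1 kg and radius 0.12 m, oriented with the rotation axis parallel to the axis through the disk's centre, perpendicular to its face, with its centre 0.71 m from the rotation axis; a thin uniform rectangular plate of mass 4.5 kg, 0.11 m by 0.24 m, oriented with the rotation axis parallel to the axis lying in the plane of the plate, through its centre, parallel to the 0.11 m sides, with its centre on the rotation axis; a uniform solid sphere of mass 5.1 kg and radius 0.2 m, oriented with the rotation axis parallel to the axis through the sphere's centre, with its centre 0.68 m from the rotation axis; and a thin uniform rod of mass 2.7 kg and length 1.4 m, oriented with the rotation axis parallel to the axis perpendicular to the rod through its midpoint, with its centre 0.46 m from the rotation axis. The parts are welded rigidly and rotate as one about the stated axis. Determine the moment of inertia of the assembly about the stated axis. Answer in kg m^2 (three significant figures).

6.08

Solid disk: I_cm = (1/2)MR² = (1/2)(5.1)(0.12)² = 0.03672 kg m^2; centre at d = 0.71 m, so the parallel axis theorem gives I = 0.03672 + (5.1)(0.71)² = 2.6076 kg m^2.
Rectangular plate: I_cm = (1/12)Mb² = (1/12)(4.5)(0.24)² = 0.0216 kg m^2; axis through the centre, so I = 0.0216 kg m^2.
Solid sphere: I_cm = (2/5)MR² = (2/5)(5.1)(0.2)² = 0.0816 kg m^2; centre at d = 0.68 m, so the parallel axis theorem gives I = 0.0816 + (5.1)(0.68)² = 2.4398 kg m^2.
Thin rod: I_cm = (1/12)ML² = (1/12)(2.7)(1.4)² = 0.441 kg m^2; centre at d = 0.46 m, so the parallel axis theorem gives I = 0.441 + (2.7)(0.46)² = 1.0123 kg m^2.
Total I = 2.6076 + 0.0216 + 2.4398 + 1.0123 = 6.0814 kg m^2.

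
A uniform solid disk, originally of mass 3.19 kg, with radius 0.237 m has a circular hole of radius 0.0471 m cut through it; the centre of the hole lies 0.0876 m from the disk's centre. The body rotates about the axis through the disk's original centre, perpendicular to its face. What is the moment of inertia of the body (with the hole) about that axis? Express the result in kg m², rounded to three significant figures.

Unpierced body about its centre: I₀ = (1/2)MR² = (1/2)(3.19)(0.237)² = 0.08959 kg m².
The removed disk has mass m = M·(r/R)² = (3.19)(0.0471/0.237)² = 0.12599 kg (same uniform areal density).
Its moment of inertia about the rotation axis (parallel-axis theorem): I_hole = (1/2)mr² + md² = (1/2)(0.12599)(0.0471)² + (0.12599)(0.0876)² = 0.0011066 kg m².
Treating the hole as negative mass, I = I₀ − I_hole = 0.08959 − 0.0011066 = 0.088483 kg m².

0.0885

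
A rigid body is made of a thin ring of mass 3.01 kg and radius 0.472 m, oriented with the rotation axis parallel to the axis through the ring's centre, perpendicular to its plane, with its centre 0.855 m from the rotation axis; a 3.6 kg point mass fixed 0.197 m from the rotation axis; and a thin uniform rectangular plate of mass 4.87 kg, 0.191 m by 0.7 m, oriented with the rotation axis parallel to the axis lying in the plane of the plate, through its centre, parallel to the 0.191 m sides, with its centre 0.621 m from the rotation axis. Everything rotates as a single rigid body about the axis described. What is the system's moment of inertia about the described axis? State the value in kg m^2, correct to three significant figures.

Thin ring: I_cm = MR² = (3.01)(0.472)² = 0.67058 kg m^2; centre at d = 0.855 m, so I = I_cm + Md² gives I = 0.67058 + (3.01)(0.855)² = 2.871 kg m^2.
Point mass: I_cm = 0; centre at d = 0.197 m, so I = I_cm + Md² gives I = 0 + (3.6)(0.197)² = 0.13971 kg m^2.
Rectangular plate: I_cm = (1/12)Mb² = (1/12)(4.87)(0.7)² = 0.19886 kg m^2; centre at d = 0.621 m, so I = I_cm + Md² gives I = 0.19886 + (4.87)(0.621)² = 2.0769 kg m^2.
Total I = 2.871 + 0.13971 + 2.0769 = 5.0876 kg m^2.

5.09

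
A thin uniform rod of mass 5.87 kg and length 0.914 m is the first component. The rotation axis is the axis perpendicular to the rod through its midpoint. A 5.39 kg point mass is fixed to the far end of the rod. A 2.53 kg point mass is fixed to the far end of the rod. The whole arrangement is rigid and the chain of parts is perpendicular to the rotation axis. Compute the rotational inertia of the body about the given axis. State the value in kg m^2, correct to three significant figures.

2.06

Thin rod: I_cm = (1/12)ML² = (1/12)(5.87)(0.914)² = 0.40865 kg m^2; axis through the centre, so I = 0.40865 kg m^2.
Point mass: I_cm = 0; centre at d = 0.457 m, so I = I_cm + Md² gives I = 0 + (5.39)(0.457)² = 1.1257 kg m^2.
Point mass: I_cm = 0; centre at d = 0.457 m, so I = I_cm + Md² gives I = 0 + (2.53)(0.457)² = 0.52839 kg m^2.
Total I = 0.40865 + 1.1257 + 0.52839 = 2.0627 kg m^2.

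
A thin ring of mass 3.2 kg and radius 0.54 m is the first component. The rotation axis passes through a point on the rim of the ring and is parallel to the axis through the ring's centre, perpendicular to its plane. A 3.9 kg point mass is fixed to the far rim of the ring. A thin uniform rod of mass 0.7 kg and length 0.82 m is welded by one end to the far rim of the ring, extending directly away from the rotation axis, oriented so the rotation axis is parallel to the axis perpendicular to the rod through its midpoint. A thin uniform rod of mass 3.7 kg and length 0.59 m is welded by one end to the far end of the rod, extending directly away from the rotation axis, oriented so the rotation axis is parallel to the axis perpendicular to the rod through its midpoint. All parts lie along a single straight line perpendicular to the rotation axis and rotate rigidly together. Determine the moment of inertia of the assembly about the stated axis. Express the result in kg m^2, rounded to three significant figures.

Thin ring: I_cm = MR² = (3.2)(0.54)² = 0.93312 kg m^2; centre at d = 0.54 m, so the parallel axis theorem gives I = 0.93312 + (3.2)(0.54)² = 1.8662 kg m^2.
Point mass: I_cm = 0; centre at d = 0.54 + 0.54 = 1.08 m, so the parallel axis theorem gives I = 0 + (3.9)(1.08)² = 4.549 kg m^2.
Thin rod: I_cm = (1/12)ML² = (1/12)(0.7)(0.82)² = 0.039223 kg m^2; centre at d = 0.54 + 0.54 + 0.41 = 1.49 m, so the parallel axis theorem gives I = 0.039223 + (0.7)(1.49)² = 1.5933 kg m^2.
Thin rod: I_cm = (1/12)ML² = (1/12)(3.7)(0.59)² = 0.10733 kg m^2; centre at d = 0.54 + 0.54 + 0.41 + 0.41 + 0.295 = 2.195 m, so the parallel axis theorem gives I = 0.10733 + (3.7)(2.195)² = 17.934 kg m^2.
Total I = 1.8662 + 4.549 + 1.5933 + 17.934 = 25.943 kg m^2.

25.9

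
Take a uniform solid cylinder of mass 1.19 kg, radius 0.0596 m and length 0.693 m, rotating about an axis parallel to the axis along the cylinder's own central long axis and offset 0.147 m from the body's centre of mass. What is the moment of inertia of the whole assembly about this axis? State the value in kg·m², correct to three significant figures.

0.0278

I_cm = (1/2)MR² = (1/2)(1.19)(0.0596)² = 0.0021135 kg·m²; centre at d = 0.147 m, so I = I_cm + Md² gives I = 0.0021135 + (1.19)(0.147)² = 0.027828 kg·m².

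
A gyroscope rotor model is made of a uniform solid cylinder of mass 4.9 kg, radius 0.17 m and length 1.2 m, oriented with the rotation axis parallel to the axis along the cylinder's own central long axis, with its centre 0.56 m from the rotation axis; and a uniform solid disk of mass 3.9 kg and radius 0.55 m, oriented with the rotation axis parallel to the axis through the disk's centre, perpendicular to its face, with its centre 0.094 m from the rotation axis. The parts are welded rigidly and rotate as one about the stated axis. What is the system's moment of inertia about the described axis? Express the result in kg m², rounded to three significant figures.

2.23

Solid cylinder: I_cm = (1/2)MR² = (1/2)(4.9)(0.17)² = 0.070805 kg m²; centre at d = 0.56 m, so I = I_cm + Md² gives I = 0.070805 + (4.9)(0.56)² = 1.6074 kg m².
Solid disk: I_cm = (1/2)MR² = (1/2)(3.9)(0.55)² = 0.58988 kg m²; centre at d = 0.094 m, so I = I_cm + Md² gives I = 0.58988 + (3.9)(0.094)² = 0.62434 kg m².
Total I = 1.6074 + 0.62434 = 2.2318 kg m².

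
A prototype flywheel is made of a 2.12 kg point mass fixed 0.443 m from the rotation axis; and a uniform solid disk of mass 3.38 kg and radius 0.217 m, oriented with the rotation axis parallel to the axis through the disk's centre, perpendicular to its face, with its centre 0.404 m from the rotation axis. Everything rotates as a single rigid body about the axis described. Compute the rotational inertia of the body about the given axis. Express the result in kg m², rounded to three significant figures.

Point mass: I_cm = 0; centre at d = 0.443 m, so the parallel axis theorem gives I = 0 + (2.12)(0.443)² = 0.41605 kg m².
Solid disk: I_cm = (1/2)MR² = (1/2)(3.38)(0.217)² = 0.07958 kg m²; centre at d = 0.404 m, so the parallel axis theorem gives I = 0.07958 + (3.38)(0.404)² = 0.63125 kg m².
Total I = 0.41605 + 0.63125 = 1.0473 kg m².

1.05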